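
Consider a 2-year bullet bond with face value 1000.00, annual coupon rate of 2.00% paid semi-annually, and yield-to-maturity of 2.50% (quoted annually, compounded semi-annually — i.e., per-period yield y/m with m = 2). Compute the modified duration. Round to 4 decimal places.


Coupon per period c = face * coupon_rate / m = 10.000000
Periods per year m = 2; per-period yield y/m = 0.012500
Number of cashflows N = 4
Cashflows (t years, CF_t, discount factor 1/(1+y/m)^(m*t), PV):
  t = 0.5000: CF_t = 10.000000, DF = 0.987654, PV = 9.876543
  t = 1.0000: CF_t = 10.000000, DF = 0.975461, PV = 9.754611
  t = 1.5000: CF_t = 10.000000, DF = 0.963418, PV = 9.634183
  t = 2.0000: CF_t = 1010.000000, DF = 0.951524, PV = 961.039518
Price P = sum_t PV_t = 990.304855
First compute Macaulay numerator sum_t t * PV_t:
  t * PV_t at t = 0.5000: 4.938272
  t * PV_t at t = 1.0000: 9.754611
  t * PV_t at t = 1.5000: 14.451275
  t * PV_t at t = 2.0000: 1922.079036
Macaulay duration D = 1951.223193 / 990.304855 = 1.970326
Modified duration = D / (1 + y/m) = 1.970326 / (1 + 0.012500) = 1.946001

Answer: Modified duration = 1.9460


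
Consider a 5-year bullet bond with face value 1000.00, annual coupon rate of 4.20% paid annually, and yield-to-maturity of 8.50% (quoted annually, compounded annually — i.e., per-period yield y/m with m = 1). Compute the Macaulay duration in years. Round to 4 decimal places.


Answer: Macaulay duration = 4.5690 years

Derivation:
Coupon per period c = face * coupon_rate / m = 42.000000
Periods per year m = 1; per-period yield y/m = 0.085000
Number of cashflows N = 5
Cashflows (t years, CF_t, discount factor 1/(1+y/m)^(m*t), PV):
  t = 1.0000: CF_t = 42.000000, DF = 0.921659, PV = 38.709677
  t = 2.0000: CF_t = 42.000000, DF = 0.849455, PV = 35.677122
  t = 3.0000: CF_t = 42.000000, DF = 0.782908, PV = 32.882140
  t = 4.0000: CF_t = 42.000000, DF = 0.721574, PV = 30.306120
  t = 5.0000: CF_t = 1042.000000, DF = 0.665045, PV = 692.977331
Price P = sum_t PV_t = 830.552391
Macaulay numerator sum_t t * PV_t:
  t * PV_t at t = 1.0000: 38.709677
  t * PV_t at t = 2.0000: 71.354244
  t * PV_t at t = 3.0000: 98.646420
  t * PV_t at t = 4.0000: 121.224480
  t * PV_t at t = 5.0000: 3464.886655
Macaulay duration D = (sum_t t * PV_t) / P = 3794.821477 / 830.552391 = 4.569033


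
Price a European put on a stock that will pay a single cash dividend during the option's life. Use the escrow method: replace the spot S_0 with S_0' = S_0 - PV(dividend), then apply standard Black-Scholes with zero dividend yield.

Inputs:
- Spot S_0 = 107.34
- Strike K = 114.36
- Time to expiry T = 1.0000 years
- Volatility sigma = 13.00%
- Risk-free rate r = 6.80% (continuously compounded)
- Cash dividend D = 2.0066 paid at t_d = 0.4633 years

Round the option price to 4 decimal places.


PV(D) = D * exp(-r * t_d) = 2.0066 * 0.96898669 = 1.94436870
S_0' = S_0 - PV(D) = 107.3400 - 1.94436870 = 105.39563130
d1 = (ln(S_0'/K) + (r + sigma^2/2)*T) / (sigma*sqrt(T)) = -0.03984755
d2 = d1 - sigma*sqrt(T) = -0.16984755
exp(-rT) = 0.93426047
N(-d1) = 0.51589266; N(-d2) = 0.56743498
P = K * exp(-rT) * N(-d2) - S_0' * N(-d1) = 114.3600 * 0.93426047 * 0.56743498 - 105.39563130 * 0.51589266 = 6.2531

Answer: Price = 6.2531


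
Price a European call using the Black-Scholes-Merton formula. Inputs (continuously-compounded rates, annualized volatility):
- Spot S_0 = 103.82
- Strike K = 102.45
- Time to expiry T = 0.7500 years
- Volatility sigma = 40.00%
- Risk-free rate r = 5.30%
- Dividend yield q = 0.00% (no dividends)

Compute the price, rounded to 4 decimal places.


d1 = (ln(S/K) + (r - q + 0.5*sigma^2) * T) / (sigma * sqrt(T)) = 0.32630035
d2 = d1 - sigma * sqrt(T) = -0.02010982
exp(-rT) = 0.96102967; exp(-qT) = 1.00000000
C = S_0 * exp(-qT) * N(d1) - K * exp(-rT) * N(d2)
N(d1) = 0.62790144; N(d2) = 0.49197789
C = 103.8200 * 1.00000000 * 0.62790144 - 102.4500 * 0.96102967 * 0.49197789 = 16.7498

Answer: Price = 16.7498


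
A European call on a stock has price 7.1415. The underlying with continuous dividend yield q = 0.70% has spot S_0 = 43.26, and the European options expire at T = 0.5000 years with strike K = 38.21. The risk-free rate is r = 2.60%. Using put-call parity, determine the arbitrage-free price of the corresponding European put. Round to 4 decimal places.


Put-call parity: C - P = S_0 * exp(-qT) - K * exp(-rT).
S_0 * exp(-qT) = 43.2600 * 0.99650612 = 43.10885466
K * exp(-rT) = 38.2100 * 0.98708414 = 37.71648480
P = C - S*exp(-qT) + K*exp(-rT)
P = 7.1415 - 43.10885466 + 37.71648480 = 1.7491

Answer: Put price = 1.7491


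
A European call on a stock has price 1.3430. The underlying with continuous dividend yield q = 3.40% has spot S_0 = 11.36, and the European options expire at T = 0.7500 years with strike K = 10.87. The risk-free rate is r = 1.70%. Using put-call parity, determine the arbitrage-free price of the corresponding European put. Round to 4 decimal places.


Answer: Put price = 1.0013

Derivation:
Put-call parity: C - P = S_0 * exp(-qT) - K * exp(-rT).
S_0 * exp(-qT) = 11.3600 * 0.97482238 = 11.07398223
K * exp(-rT) = 10.8700 * 0.98733094 = 10.73228728
P = C - S*exp(-qT) + K*exp(-rT)
P = 1.3430 - 11.07398223 + 10.73228728 = 1.0013


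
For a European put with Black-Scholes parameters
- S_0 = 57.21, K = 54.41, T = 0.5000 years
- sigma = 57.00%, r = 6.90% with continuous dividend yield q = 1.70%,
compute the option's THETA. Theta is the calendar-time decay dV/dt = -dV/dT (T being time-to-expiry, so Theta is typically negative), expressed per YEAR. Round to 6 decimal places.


d1 = 0.3905356900; d2 = -0.0125151753
phi(d1) = 0.3696503960; exp(-qT) = 0.9915360229; exp(-rT) = 0.9660883397
Theta = -S*exp(-qT)*phi(d1)*sigma/(2*sqrt(T)) + r*K*exp(-rT)*N(-d2) - q*S*exp(-qT)*N(-d1)
N(-d1) = 0.3480702347; N(-d2) = 0.5049927022; sqrt(T) = 0.7071067812
Term 1 = -57.2100 * 0.9915360229 * 0.3696503960 * 0.5700 / (2 * 0.7071067812) = -8.4514549009
Term 2 = 0.0690 * 54.4100 * 0.9660883397 * 0.5049927022 = 1.8315963064
Term 3 = -0.0170 * 57.2100 * 0.9915360229 * 0.3480702347 = -0.3356574201
Theta = -8.4514549009 + (1.8315963064) + (-0.3356574201) = -6.955516

Answer: Theta = -6.955516


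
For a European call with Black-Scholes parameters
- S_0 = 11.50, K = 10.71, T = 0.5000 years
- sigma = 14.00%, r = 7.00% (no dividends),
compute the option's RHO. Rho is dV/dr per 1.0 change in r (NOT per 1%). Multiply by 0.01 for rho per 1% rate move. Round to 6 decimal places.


Answer: Rho = 4.378853

Derivation:
d1 = 1.1219678541; d2 = 1.0229729048
phi(d1) = 0.2125996486; exp(-qT) = 1.0000000000; exp(-rT) = 0.9656054163
N(d2) = 0.8468396715
Rho = K*T*exp(-rT)*N(d2) = 10.7100 * 0.5000 * 0.9656054163 * 0.8468396715 = 4.378853


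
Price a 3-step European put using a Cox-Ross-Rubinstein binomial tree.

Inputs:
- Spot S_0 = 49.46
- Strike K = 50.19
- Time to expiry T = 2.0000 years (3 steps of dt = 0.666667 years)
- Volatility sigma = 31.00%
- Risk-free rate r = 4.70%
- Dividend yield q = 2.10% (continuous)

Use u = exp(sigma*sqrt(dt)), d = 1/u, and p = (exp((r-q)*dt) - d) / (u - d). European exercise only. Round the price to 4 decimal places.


Answer: Price = V(0,0) = 7.8817

Derivation:
dt = T/N = 0.666667
u = exp(sigma*sqrt(dt)) = 1.288030; d = 1/u = 0.776379
p = (exp((r-q)*dt) - d) / (u - d) = 0.471230
Discount per step: exp(-r*dt) = 0.969152
Stock lattice S(k, i) with i counting down-moves:
  k=0: S(0,0) = 49.4600
  k=1: S(1,0) = 63.7060; S(1,1) = 38.3997
  k=2: S(2,0) = 82.0552; S(2,1) = 49.4600; S(2,2) = 29.8128
  k=3: S(3,0) = 105.6896; S(3,1) = 63.7060; S(3,2) = 38.3997; S(3,3) = 23.1460
Terminal payoffs V(N, i) = max(K - S_T, 0):
  V(3,0) = 0.000000; V(3,1) = 0.000000; V(3,2) = 11.790274; V(3,3) = 27.043989
Backward induction: V(k, i) = exp(-r*dt) * [p * V(k+1, i) + (1-p) * V(k+1, i+1)].
  V(2,0) = exp(-r*dt) * [p*0.000000 + (1-p)*0.000000] = 0.000000
  V(2,1) = exp(-r*dt) * [p*0.000000 + (1-p)*11.790274] = 6.042031
  V(2,2) = exp(-r*dt) * [p*11.790274 + (1-p)*27.043989] = 19.243476
  V(1,0) = exp(-r*dt) * [p*0.000000 + (1-p)*6.042031] = 3.096293
  V(1,1) = exp(-r*dt) * [p*6.042031 + (1-p)*19.243476] = 12.620848
  V(0,0) = exp(-r*dt) * [p*3.096293 + (1-p)*12.620848] = 7.881724


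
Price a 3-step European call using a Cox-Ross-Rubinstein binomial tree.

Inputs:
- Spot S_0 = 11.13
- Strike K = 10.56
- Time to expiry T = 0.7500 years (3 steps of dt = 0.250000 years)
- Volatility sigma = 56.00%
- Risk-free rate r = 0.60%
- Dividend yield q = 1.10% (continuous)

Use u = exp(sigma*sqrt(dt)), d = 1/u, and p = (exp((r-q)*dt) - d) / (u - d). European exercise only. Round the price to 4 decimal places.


Answer: Price = V(0,0) = 2.4949

Derivation:
dt = T/N = 0.250000
u = exp(sigma*sqrt(dt)) = 1.323130; d = 1/u = 0.755784
p = (exp((r-q)*dt) - d) / (u - d) = 0.428252
Discount per step: exp(-r*dt) = 0.998501
Stock lattice S(k, i) with i counting down-moves:
  k=0: S(0,0) = 11.1300
  k=1: S(1,0) = 14.7264; S(1,1) = 8.4119
  k=2: S(2,0) = 19.4850; S(2,1) = 11.1300; S(2,2) = 6.3576
  k=3: S(3,0) = 25.7812; S(3,1) = 14.7264; S(3,2) = 8.4119; S(3,3) = 4.8049
Terminal payoffs V(N, i) = max(S_T - K, 0):
  V(3,0) = 15.221164; V(3,1) = 4.166435; V(3,2) = 0.000000; V(3,3) = 0.000000
Backward induction: V(k, i) = exp(-r*dt) * [p * V(k+1, i) + (1-p) * V(k+1, i+1)].
  V(2,0) = exp(-r*dt) * [p*15.221164 + (1-p)*4.166435] = 8.887303
  V(2,1) = exp(-r*dt) * [p*4.166435 + (1-p)*0.000000] = 1.781609
  V(2,2) = exp(-r*dt) * [p*0.000000 + (1-p)*0.000000] = 0.000000
  V(1,0) = exp(-r*dt) * [p*8.887303 + (1-p)*1.781609] = 4.817405
  V(1,1) = exp(-r*dt) * [p*1.781609 + (1-p)*0.000000] = 0.761834
  V(0,0) = exp(-r*dt) * [p*4.817405 + (1-p)*0.761834] = 2.494895


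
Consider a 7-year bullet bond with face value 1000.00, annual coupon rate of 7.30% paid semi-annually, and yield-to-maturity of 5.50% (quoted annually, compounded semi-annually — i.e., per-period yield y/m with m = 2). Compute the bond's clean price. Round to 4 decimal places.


Answer: Price = 1103.4191

Derivation:
Coupon per period c = face * coupon_rate / m = 36.500000
Periods per year m = 2; per-period yield y/m = 0.027500
Number of cashflows N = 14
Cashflows (t years, CF_t, discount factor 1/(1+y/m)^(m*t), PV):
  t = 0.5000: CF_t = 36.500000, DF = 0.973236, PV = 35.523114
  t = 1.0000: CF_t = 36.500000, DF = 0.947188, PV = 34.572374
  t = 1.5000: CF_t = 36.500000, DF = 0.921838, PV = 33.647079
  t = 2.0000: CF_t = 36.500000, DF = 0.897166, PV = 32.746549
  t = 2.5000: CF_t = 36.500000, DF = 0.873154, PV = 31.870121
  t = 3.0000: CF_t = 36.500000, DF = 0.849785, PV = 31.017149
  t = 3.5000: CF_t = 36.500000, DF = 0.827041, PV = 30.187007
  t = 4.0000: CF_t = 36.500000, DF = 0.804906, PV = 29.379082
  t = 4.5000: CF_t = 36.500000, DF = 0.783364, PV = 28.592780
  t = 5.0000: CF_t = 36.500000, DF = 0.762398, PV = 27.827524
  t = 5.5000: CF_t = 36.500000, DF = 0.741993, PV = 27.082748
  t = 6.0000: CF_t = 36.500000, DF = 0.722134, PV = 26.357906
  t = 6.5000: CF_t = 36.500000, DF = 0.702807, PV = 25.652463
  t = 7.0000: CF_t = 1036.500000, DF = 0.683997, PV = 708.963177
Price P = sum_t PV_t = 1103.419073


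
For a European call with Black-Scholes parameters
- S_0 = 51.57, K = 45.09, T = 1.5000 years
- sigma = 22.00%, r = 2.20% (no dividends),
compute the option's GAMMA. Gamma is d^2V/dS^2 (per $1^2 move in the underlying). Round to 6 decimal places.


d1 = 0.7555548187; d2 = 0.4861109470
phi(d1) = 0.2998808424; exp(-qT) = 1.0000000000; exp(-rT) = 0.9675385596
Gamma = exp(-qT) * phi(d1) / (S * sigma * sqrt(T)) = 1.0000000000 * 0.2998808424 / (51.5700 * 0.2200 * 1.2247448714) = 0.021582

Answer: Gamma = 0.021582


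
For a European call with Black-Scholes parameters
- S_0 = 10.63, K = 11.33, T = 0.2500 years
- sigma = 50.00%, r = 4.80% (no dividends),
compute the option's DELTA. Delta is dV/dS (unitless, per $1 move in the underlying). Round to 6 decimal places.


Answer: Delta = 0.467285

Derivation:
d1 = -0.0820955307; d2 = -0.3320955307
phi(d1) = 0.3976001721; exp(-qT) = 1.0000000000; exp(-rT) = 0.9880717129
N(d1) = 0.4672853735
Delta = exp(-qT) * N(d1) = 1.0000000000 * 0.4672853735 = 0.467285


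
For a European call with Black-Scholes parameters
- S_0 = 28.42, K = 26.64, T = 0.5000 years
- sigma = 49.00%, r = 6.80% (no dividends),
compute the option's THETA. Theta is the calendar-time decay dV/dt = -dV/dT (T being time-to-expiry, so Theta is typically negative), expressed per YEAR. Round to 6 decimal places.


Answer: Theta = -4.490427

Derivation:
d1 = 0.4580443693; d2 = 0.1115620465
phi(d1) = 0.3592126036; exp(-qT) = 1.0000000000; exp(-rT) = 0.9665715046
Theta = -S*exp(-qT)*phi(d1)*sigma/(2*sqrt(T)) - r*K*exp(-rT)*N(d2) + q*S*exp(-qT)*N(d1)
N(d1) = 0.6765397175; N(d2) = 0.5444146667; sqrt(T) = 0.7071067812
Term 1 = -28.4200 * 1.0000000000 * 0.3592126036 * 0.4900 / (2 * 0.7071067812) = -3.5371764267
Term 2 = -0.0680 * 26.6400 * 0.9665715046 * 0.5444146667 = -0.9532502712
Term 3 = 0 (no dividend yield, q = 0)
Theta = -3.5371764267 + (-0.9532502712) + (0.0000000000) = -4.490427


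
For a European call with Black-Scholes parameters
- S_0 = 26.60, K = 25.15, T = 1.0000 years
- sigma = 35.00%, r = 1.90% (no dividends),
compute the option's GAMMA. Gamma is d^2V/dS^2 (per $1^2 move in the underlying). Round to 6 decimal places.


Answer: Gamma = 0.039722

Derivation:
d1 = 0.3894380550; d2 = 0.0394380550
phi(d1) = 0.3698086636; exp(-qT) = 1.0000000000; exp(-rT) = 0.9811793622
Gamma = exp(-qT) * phi(d1) / (S * sigma * sqrt(T)) = 1.0000000000 * 0.3698086636 / (26.6000 * 0.3500 * 1.0000000000) = 0.039722


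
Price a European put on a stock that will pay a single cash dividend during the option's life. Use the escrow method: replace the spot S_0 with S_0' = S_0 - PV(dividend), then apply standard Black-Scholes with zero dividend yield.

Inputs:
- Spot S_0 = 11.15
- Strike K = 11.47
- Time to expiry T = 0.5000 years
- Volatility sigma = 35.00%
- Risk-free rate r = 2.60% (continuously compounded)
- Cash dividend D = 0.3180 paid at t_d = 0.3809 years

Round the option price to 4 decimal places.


Answer: Price = 1.3515

Derivation:
PV(D) = D * exp(-r * t_d) = 0.3180 * 0.99014548 = 0.31486626
S_0' = S_0 - PV(D) = 11.1500 - 0.31486626 = 10.83513374
d1 = (ln(S_0'/K) + (r + sigma^2/2)*T) / (sigma*sqrt(T)) = -0.05380458
d2 = d1 - sigma*sqrt(T) = -0.30129195
exp(-rT) = 0.98708414
N(-d1) = 0.52145457; N(-d2) = 0.61840406
P = K * exp(-rT) * N(-d2) - S_0' * N(-d1) = 11.4700 * 0.98708414 * 0.61840406 - 10.83513374 * 0.52145457 = 1.3515


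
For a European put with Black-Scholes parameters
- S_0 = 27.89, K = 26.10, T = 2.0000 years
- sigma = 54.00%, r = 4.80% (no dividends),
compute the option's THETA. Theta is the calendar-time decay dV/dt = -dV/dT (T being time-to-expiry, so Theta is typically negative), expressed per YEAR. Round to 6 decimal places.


Answer: Theta = -1.134715

Derivation:
d1 = 0.5944055978; d2 = -0.1692697259
phi(d1) = 0.3343397657; exp(-qT) = 1.0000000000; exp(-rT) = 0.9084640161
Theta = -S*exp(-qT)*phi(d1)*sigma/(2*sqrt(T)) + r*K*exp(-rT)*N(-d2) - q*S*exp(-qT)*N(-d1)
N(-d1) = 0.2761204327; N(-d2) = 0.5672077562; sqrt(T) = 1.4142135624
Term 1 = -27.8900 * 1.0000000000 * 0.3343397657 * 0.5400 / (2 * 1.4142135624) = -1.7802677082
Term 2 = 0.0480 * 26.1000 * 0.9084640161 * 0.5672077562 = 0.6455526011
Term 3 = 0 (no dividend yield, q = 0)
Theta = -1.7802677082 + (0.6455526011) + (0.0000000000) = -1.134715


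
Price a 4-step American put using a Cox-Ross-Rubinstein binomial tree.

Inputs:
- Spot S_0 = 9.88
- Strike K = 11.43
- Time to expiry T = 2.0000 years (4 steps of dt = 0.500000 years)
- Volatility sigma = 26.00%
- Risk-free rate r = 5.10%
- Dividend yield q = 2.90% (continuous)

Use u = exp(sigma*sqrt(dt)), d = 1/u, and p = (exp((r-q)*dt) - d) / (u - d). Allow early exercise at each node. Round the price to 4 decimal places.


Answer: Price = V(0,0) = 2.1890

Derivation:
dt = T/N = 0.500000
u = exp(sigma*sqrt(dt)) = 1.201833; d = 1/u = 0.832062
p = (exp((r-q)*dt) - d) / (u - d) = 0.484079
Discount per step: exp(-r*dt) = 0.974822
Stock lattice S(k, i) with i counting down-moves:
  k=0: S(0,0) = 9.8800
  k=1: S(1,0) = 11.8741; S(1,1) = 8.2208
  k=2: S(2,0) = 14.2707; S(2,1) = 9.8800; S(2,2) = 6.8402
  k=3: S(3,0) = 17.1510; S(3,1) = 11.8741; S(3,2) = 8.2208; S(3,3) = 5.6915
  k=4: S(4,0) = 20.6126; S(4,1) = 14.2707; S(4,2) = 9.8800; S(4,3) = 6.8402; S(4,4) = 4.7357
Terminal payoffs V(N, i) = max(K - S_T, 0):
  V(4,0) = 0.000000; V(4,1) = 0.000000; V(4,2) = 1.550000; V(4,3) = 4.589800; V(4,4) = 6.694338
Backward induction: V(k, i) = exp(-r*dt) * [p * V(k+1, i) + (1-p) * V(k+1, i+1)]; then take max(V_cont, immediate exercise) for American.
  V(3,0) = exp(-r*dt) * [p*0.000000 + (1-p)*0.000000] = 0.000000; exercise = 0.000000; V(3,0) = max -> 0.000000
  V(3,1) = exp(-r*dt) * [p*0.000000 + (1-p)*1.550000] = 0.779543; exercise = 0.000000; V(3,1) = max -> 0.779543
  V(3,2) = exp(-r*dt) * [p*1.550000 + (1-p)*4.589800] = 3.039784; exercise = 3.209223; V(3,2) = max -> 3.209223
  V(3,3) = exp(-r*dt) * [p*4.589800 + (1-p)*6.694338] = 5.532677; exercise = 5.738526; V(3,3) = max -> 5.738526
  V(2,0) = exp(-r*dt) * [p*0.000000 + (1-p)*0.779543] = 0.392056; exercise = 0.000000; V(2,0) = max -> 0.392056
  V(2,1) = exp(-r*dt) * [p*0.779543 + (1-p)*3.209223] = 1.981877; exercise = 1.550000; V(2,1) = max -> 1.981877
  V(2,2) = exp(-r*dt) * [p*3.209223 + (1-p)*5.738526] = 4.400487; exercise = 4.589800; V(2,2) = max -> 4.589800
  V(1,0) = exp(-r*dt) * [p*0.392056 + (1-p)*1.981877] = 1.181755; exercise = 0.000000; V(1,0) = max -> 1.181755
  V(1,1) = exp(-r*dt) * [p*1.981877 + (1-p)*4.589800] = 3.243583; exercise = 3.209223; V(1,1) = max -> 3.243583
  V(0,0) = exp(-r*dt) * [p*1.181755 + (1-p)*3.243583] = 2.188958; exercise = 1.550000; V(0,0) = max -> 2.188958


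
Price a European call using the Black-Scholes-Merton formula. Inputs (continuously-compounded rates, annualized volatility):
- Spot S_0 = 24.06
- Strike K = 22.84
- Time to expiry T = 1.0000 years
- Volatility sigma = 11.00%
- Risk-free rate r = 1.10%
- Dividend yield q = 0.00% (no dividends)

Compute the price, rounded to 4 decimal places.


d1 = (ln(S/K) + (r - q + 0.5*sigma^2) * T) / (sigma * sqrt(T)) = 0.62806660
d2 = d1 - sigma * sqrt(T) = 0.51806660
exp(-rT) = 0.98906028; exp(-qT) = 1.00000000
C = S_0 * exp(-qT) * N(d1) - K * exp(-rT) * N(d2)
N(d1) = 0.73501984; N(d2) = 0.69779410
C = 24.0600 * 1.00000000 * 0.73501984 - 22.8400 * 0.98906028 * 0.69779410 = 1.9213

Answer: Price = 1.9213


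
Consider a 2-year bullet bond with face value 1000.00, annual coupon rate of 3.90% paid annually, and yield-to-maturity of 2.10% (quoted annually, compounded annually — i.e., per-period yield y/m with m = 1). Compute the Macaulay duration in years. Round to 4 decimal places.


Answer: Macaulay duration = 1.9631 years

Derivation:
Coupon per period c = face * coupon_rate / m = 39.000000
Periods per year m = 1; per-period yield y/m = 0.021000
Number of cashflows N = 2
Cashflows (t years, CF_t, discount factor 1/(1+y/m)^(m*t), PV):
  t = 1.0000: CF_t = 39.000000, DF = 0.979432, PV = 38.197845
  t = 2.0000: CF_t = 1039.000000, DF = 0.959287, PV = 996.699094
Price P = sum_t PV_t = 1034.896939
Macaulay numerator sum_t t * PV_t:
  t * PV_t at t = 1.0000: 38.197845
  t * PV_t at t = 2.0000: 1993.398188
Macaulay duration D = (sum_t t * PV_t) / P = 2031.596033 / 1034.896939 = 1.963090


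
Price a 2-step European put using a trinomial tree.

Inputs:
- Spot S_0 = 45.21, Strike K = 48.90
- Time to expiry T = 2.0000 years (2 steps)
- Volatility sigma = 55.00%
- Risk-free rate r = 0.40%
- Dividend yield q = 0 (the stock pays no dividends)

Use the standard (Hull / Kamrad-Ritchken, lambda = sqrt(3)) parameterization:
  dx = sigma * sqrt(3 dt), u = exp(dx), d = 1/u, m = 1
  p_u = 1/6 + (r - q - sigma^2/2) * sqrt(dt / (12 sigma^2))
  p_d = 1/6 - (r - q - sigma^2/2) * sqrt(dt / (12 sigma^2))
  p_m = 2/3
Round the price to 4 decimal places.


Answer: Price = V(0,0) = 14.4283

Derivation:
dt = T/N = 1.000000; dx = sigma*sqrt(3*dt) = 0.952628
u = exp(dx) = 2.592514; d = 1/u = 0.385726
p_u = 0.089380, p_m = 0.666667, p_d = 0.243953
Discount per step: exp(-r*dt) = 0.996008
Stock lattice S(k, j) with j the centered position index:
  k=0: S(0,+0) = 45.2100
  k=1: S(1,-1) = 17.4387; S(1,+0) = 45.2100; S(1,+1) = 117.2075
  k=2: S(2,-2) = 6.7266; S(2,-1) = 17.4387; S(2,+0) = 45.2100; S(2,+1) = 117.2075; S(2,+2) = 303.8622
Terminal payoffs V(N, j) = max(K - S_T, 0):
  V(2,-2) = 42.173450; V(2,-1) = 31.461326; V(2,+0) = 3.690000; V(2,+1) = 0.000000; V(2,+2) = 0.000000
Backward induction: V(k, j) = exp(-r*dt) * [p_u * V(k+1, j+1) + p_m * V(k+1, j) + p_d * V(k+1, j-1)]
  V(1,-1) = exp(-r*dt) * [p_u*3.690000 + p_m*31.461326 + p_d*42.173450] = 31.466249
  V(1,+0) = exp(-r*dt) * [p_u*0.000000 + p_m*3.690000 + p_d*31.461326] = 10.094622
  V(1,+1) = exp(-r*dt) * [p_u*0.000000 + p_m*0.000000 + p_d*3.690000] = 0.896593
  V(0,+0) = exp(-r*dt) * [p_u*0.896593 + p_m*10.094622 + p_d*31.466249] = 14.428338


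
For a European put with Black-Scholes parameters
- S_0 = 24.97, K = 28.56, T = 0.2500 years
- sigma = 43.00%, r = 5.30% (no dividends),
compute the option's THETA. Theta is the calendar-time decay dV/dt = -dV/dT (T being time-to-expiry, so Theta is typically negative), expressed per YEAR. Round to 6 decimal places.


Answer: Theta = -2.742581

Derivation:
d1 = -0.4556722473; d2 = -0.6706722473
phi(d1) = 0.3596021018; exp(-qT) = 1.0000000000; exp(-rT) = 0.9868373948
Theta = -S*exp(-qT)*phi(d1)*sigma/(2*sqrt(T)) + r*K*exp(-rT)*N(-d2) - q*S*exp(-qT)*N(-d1)
N(-d1) = 0.6756871592; N(-d2) = 0.7487853268; sqrt(T) = 0.5000000000
Term 1 = -24.9700 * 1.0000000000 * 0.3596021018 * 0.4300 / (2 * 0.5000000000) = -3.8610837272
Term 2 = 0.0530 * 28.5600 * 0.9868373948 * 0.7487853268 = 1.1185025954
Term 3 = 0 (no dividend yield, q = 0)
Theta = -3.8610837272 + (1.1185025954) + (0.0000000000) = -2.742581


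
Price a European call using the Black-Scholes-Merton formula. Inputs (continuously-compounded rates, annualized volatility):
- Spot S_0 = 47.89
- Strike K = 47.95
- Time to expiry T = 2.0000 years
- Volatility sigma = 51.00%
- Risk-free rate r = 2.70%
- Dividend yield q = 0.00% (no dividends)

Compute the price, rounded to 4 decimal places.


Answer: Price = 14.4042

Derivation:
d1 = (ln(S/K) + (r - q + 0.5*sigma^2) * T) / (sigma * sqrt(T)) = 0.43375859
d2 = d1 - sigma * sqrt(T) = -0.28749033
exp(-rT) = 0.94743211; exp(-qT) = 1.00000000
C = S_0 * exp(-qT) * N(d1) - K * exp(-rT) * N(d2)
N(d1) = 0.66776812; N(d2) = 0.38686845
C = 47.8900 * 1.00000000 * 0.66776812 - 47.9500 * 0.94743211 * 0.38686845 = 14.4042


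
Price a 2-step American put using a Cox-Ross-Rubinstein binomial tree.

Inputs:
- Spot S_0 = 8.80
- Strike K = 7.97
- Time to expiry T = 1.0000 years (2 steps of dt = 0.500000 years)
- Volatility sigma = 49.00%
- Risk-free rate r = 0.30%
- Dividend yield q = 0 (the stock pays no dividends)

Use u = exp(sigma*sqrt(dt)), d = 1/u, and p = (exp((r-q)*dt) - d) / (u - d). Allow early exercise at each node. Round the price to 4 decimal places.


Answer: Price = V(0,0) = 1.2122

Derivation:
dt = T/N = 0.500000
u = exp(sigma*sqrt(dt)) = 1.414084; d = 1/u = 0.707171
p = (exp((r-q)*dt) - d) / (u - d) = 0.416359
Discount per step: exp(-r*dt) = 0.998501
Stock lattice S(k, i) with i counting down-moves:
  k=0: S(0,0) = 8.8000
  k=1: S(1,0) = 12.4439; S(1,1) = 6.2231
  k=2: S(2,0) = 17.5968; S(2,1) = 8.8000; S(2,2) = 4.4008
Terminal payoffs V(N, i) = max(K - S_T, 0):
  V(2,0) = 0.000000; V(2,1) = 0.000000; V(2,2) = 3.569197
Backward induction: V(k, i) = exp(-r*dt) * [p * V(k+1, i) + (1-p) * V(k+1, i+1)]; then take max(V_cont, immediate exercise) for American.
  V(1,0) = exp(-r*dt) * [p*0.000000 + (1-p)*0.000000] = 0.000000; exercise = 0.000000; V(1,0) = max -> 0.000000
  V(1,1) = exp(-r*dt) * [p*0.000000 + (1-p)*3.569197] = 2.080007; exercise = 1.746892; V(1,1) = max -> 2.080007
  V(0,0) = exp(-r*dt) * [p*0.000000 + (1-p)*2.080007] = 1.212157; exercise = 0.000000; V(0,0) = max -> 1.212157


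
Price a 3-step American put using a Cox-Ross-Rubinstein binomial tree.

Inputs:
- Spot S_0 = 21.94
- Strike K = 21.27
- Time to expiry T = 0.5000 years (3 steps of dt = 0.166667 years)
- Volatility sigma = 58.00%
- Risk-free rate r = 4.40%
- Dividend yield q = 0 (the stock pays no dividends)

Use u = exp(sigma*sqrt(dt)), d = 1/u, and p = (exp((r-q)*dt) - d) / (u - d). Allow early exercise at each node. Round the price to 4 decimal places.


dt = T/N = 0.166667
u = exp(sigma*sqrt(dt)) = 1.267167; d = 1/u = 0.789162
p = (exp((r-q)*dt) - d) / (u - d) = 0.456477
Discount per step: exp(-r*dt) = 0.992693
Stock lattice S(k, i) with i counting down-moves:
  k=0: S(0,0) = 21.9400
  k=1: S(1,0) = 27.8017; S(1,1) = 17.3142
  k=2: S(2,0) = 35.2293; S(2,1) = 21.9400; S(2,2) = 13.6637
  k=3: S(3,0) = 44.6415; S(3,1) = 27.8017; S(3,2) = 17.3142; S(3,3) = 10.7829
Terminal payoffs V(N, i) = max(K - S_T, 0):
  V(3,0) = 0.000000; V(3,1) = 0.000000; V(3,2) = 3.955792; V(3,3) = 10.487123
Backward induction: V(k, i) = exp(-r*dt) * [p * V(k+1, i) + (1-p) * V(k+1, i+1)]; then take max(V_cont, immediate exercise) for American.
  V(2,0) = exp(-r*dt) * [p*0.000000 + (1-p)*0.000000] = 0.000000; exercise = 0.000000; V(2,0) = max -> 0.000000
  V(2,1) = exp(-r*dt) * [p*0.000000 + (1-p)*3.955792] = 2.134355; exercise = 0.000000; V(2,1) = max -> 2.134355
  V(2,2) = exp(-r*dt) * [p*3.955792 + (1-p)*10.487123] = 7.450880; exercise = 7.606290; V(2,2) = max -> 7.606290
  V(1,0) = exp(-r*dt) * [p*0.000000 + (1-p)*2.134355] = 1.151595; exercise = 0.000000; V(1,0) = max -> 1.151595
  V(1,1) = exp(-r*dt) * [p*2.134355 + (1-p)*7.606290] = 5.071152; exercise = 3.955792; V(1,1) = max -> 5.071152
  V(0,0) = exp(-r*dt) * [p*1.151595 + (1-p)*5.071152] = 3.257985; exercise = 0.000000; V(0,0) = max -> 3.257985

Answer: Price = V(0,0) = 3.2580


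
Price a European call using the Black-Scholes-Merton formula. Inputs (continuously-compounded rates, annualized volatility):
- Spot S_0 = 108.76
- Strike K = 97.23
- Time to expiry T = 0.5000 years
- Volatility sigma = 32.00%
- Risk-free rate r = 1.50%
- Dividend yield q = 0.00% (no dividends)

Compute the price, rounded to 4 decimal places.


d1 = (ln(S/K) + (r - q + 0.5*sigma^2) * T) / (sigma * sqrt(T)) = 0.64154169
d2 = d1 - sigma * sqrt(T) = 0.41526752
exp(-rT) = 0.99252805; exp(-qT) = 1.00000000
C = S_0 * exp(-qT) * N(d1) - K * exp(-rT) * N(d2)
N(d1) = 0.73941460; N(d2) = 0.66102696
C = 108.7600 * 1.00000000 * 0.73941460 - 97.2300 * 0.99252805 * 0.66102696 = 16.6273

Answer: Price = 16.6273


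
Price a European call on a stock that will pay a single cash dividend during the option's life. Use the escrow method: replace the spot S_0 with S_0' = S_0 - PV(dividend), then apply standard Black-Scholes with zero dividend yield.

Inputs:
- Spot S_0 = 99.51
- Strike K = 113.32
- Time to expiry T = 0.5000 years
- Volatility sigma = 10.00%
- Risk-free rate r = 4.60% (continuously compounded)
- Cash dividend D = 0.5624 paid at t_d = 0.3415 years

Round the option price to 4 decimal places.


PV(D) = D * exp(-r * t_d) = 0.5624 * 0.98441374 = 0.55363429
S_0' = S_0 - PV(D) = 99.5100 - 0.55363429 = 98.95636571
d1 = (ln(S_0'/K) + (r + sigma^2/2)*T) / (sigma*sqrt(T)) = -1.55615354
d2 = d1 - sigma*sqrt(T) = -1.62686422
exp(-rT) = 0.97726248
N(d1) = 0.05983579; N(d2) = 0.05188297
C = S_0' * N(d1) - K * exp(-rT) * N(d2) = 98.95636571 * 0.05983579 - 113.3200 * 0.97726248 * 0.05188297 = 0.1754

Answer: Price = 0.1754


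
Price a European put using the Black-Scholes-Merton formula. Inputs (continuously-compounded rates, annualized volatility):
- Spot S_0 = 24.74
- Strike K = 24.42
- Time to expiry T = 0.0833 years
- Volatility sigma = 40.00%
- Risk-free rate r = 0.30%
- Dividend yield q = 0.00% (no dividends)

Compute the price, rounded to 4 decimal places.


Answer: Price = 0.9757

Derivation:
d1 = (ln(S/K) + (r - q + 0.5*sigma^2) * T) / (sigma * sqrt(T)) = 0.17265763
d2 = d1 - sigma * sqrt(T) = 0.05721067
exp(-rT) = 0.99975013; exp(-qT) = 1.00000000
P = K * exp(-rT) * N(-d2) - S_0 * exp(-qT) * N(-d1)
N(-d1) = 0.43146027; N(-d2) = 0.47718869
P = 24.4200 * 0.99975013 * 0.47718869 - 24.7400 * 1.00000000 * 0.43146027 = 0.9757


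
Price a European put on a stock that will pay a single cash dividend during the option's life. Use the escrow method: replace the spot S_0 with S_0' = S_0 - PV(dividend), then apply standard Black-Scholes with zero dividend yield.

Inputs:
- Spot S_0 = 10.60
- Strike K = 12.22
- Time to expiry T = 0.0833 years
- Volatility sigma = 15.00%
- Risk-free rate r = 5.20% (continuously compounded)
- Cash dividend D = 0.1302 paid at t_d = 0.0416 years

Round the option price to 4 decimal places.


PV(D) = D * exp(-r * t_d) = 0.1302 * 0.99783914 = 0.12991866
S_0' = S_0 - PV(D) = 10.6000 - 0.12991866 = 10.47008134
d1 = (ln(S_0'/K) + (r + sigma^2/2)*T) / (sigma*sqrt(T)) = -3.44824296
d2 = d1 - sigma*sqrt(T) = -3.49153557
exp(-rT) = 0.99567777
N(-d1) = 0.99971788; N(-d2) = 0.99975987
P = K * exp(-rT) * N(-d2) - S_0' * N(-d1) = 12.2200 * 0.99567777 * 0.99975987 - 10.47008134 * 0.99971788 = 1.6971

Answer: Price = 1.6971


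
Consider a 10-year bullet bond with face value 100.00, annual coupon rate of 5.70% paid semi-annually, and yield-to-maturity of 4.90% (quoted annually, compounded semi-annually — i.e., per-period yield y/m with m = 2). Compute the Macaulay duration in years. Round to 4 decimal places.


Answer: Macaulay duration = 7.8362 years

Derivation:
Coupon per period c = face * coupon_rate / m = 2.850000
Periods per year m = 2; per-period yield y/m = 0.024500
Number of cashflows N = 20
Cashflows (t years, CF_t, discount factor 1/(1+y/m)^(m*t), PV):
  t = 0.5000: CF_t = 2.850000, DF = 0.976086, PV = 2.781845
  t = 1.0000: CF_t = 2.850000, DF = 0.952744, PV = 2.715319
  t = 1.5000: CF_t = 2.850000, DF = 0.929960, PV = 2.650385
  t = 2.0000: CF_t = 2.850000, DF = 0.907721, PV = 2.587003
  t = 2.5000: CF_t = 2.850000, DF = 0.886013, PV = 2.525138
  t = 3.0000: CF_t = 2.850000, DF = 0.864825, PV = 2.464751
  t = 3.5000: CF_t = 2.850000, DF = 0.844143, PV = 2.405809
  t = 4.0000: CF_t = 2.850000, DF = 0.823957, PV = 2.348276
  t = 4.5000: CF_t = 2.850000, DF = 0.804252, PV = 2.292119
  t = 5.0000: CF_t = 2.850000, DF = 0.785019, PV = 2.237305
  t = 5.5000: CF_t = 2.850000, DF = 0.766246, PV = 2.183802
  t = 6.0000: CF_t = 2.850000, DF = 0.747922, PV = 2.131578
  t = 6.5000: CF_t = 2.850000, DF = 0.730036, PV = 2.080604
  t = 7.0000: CF_t = 2.850000, DF = 0.712578, PV = 2.030848
  t = 7.5000: CF_t = 2.850000, DF = 0.695538, PV = 1.982282
  t = 8.0000: CF_t = 2.850000, DF = 0.678904, PV = 1.934877
  t = 8.5000: CF_t = 2.850000, DF = 0.662669, PV = 1.888607
  t = 9.0000: CF_t = 2.850000, DF = 0.646822, PV = 1.843442
  t = 9.5000: CF_t = 2.850000, DF = 0.631354, PV = 1.799358
  t = 10.0000: CF_t = 102.850000, DF = 0.616255, PV = 63.381869
Price P = sum_t PV_t = 106.265218
Macaulay numerator sum_t t * PV_t:
  t * PV_t at t = 0.5000: 1.390922
  t * PV_t at t = 1.0000: 2.715319
  t * PV_t at t = 1.5000: 3.975578
  t * PV_t at t = 2.0000: 5.174007
  t * PV_t at t = 2.5000: 6.312844
  t * PV_t at t = 3.0000: 7.394254
  t * PV_t at t = 3.5000: 8.420331
  t * PV_t at t = 4.0000: 9.393104
  t * PV_t at t = 4.5000: 10.314536
  t * PV_t at t = 5.0000: 11.186526
  t * PV_t at t = 5.5000: 12.010911
  t * PV_t at t = 6.0000: 12.789470
  t * PV_t at t = 6.5000: 13.523923
  t * PV_t at t = 7.0000: 14.215935
  t * PV_t at t = 7.5000: 14.867114
  t * PV_t at t = 8.0000: 15.479019
  t * PV_t at t = 8.5000: 16.053156
  t * PV_t at t = 9.0000: 16.590980
  t * PV_t at t = 9.5000: 17.093901
  t * PV_t at t = 10.0000: 633.818690
Macaulay duration D = (sum_t t * PV_t) / P = 832.720521 / 106.265218 = 7.836247


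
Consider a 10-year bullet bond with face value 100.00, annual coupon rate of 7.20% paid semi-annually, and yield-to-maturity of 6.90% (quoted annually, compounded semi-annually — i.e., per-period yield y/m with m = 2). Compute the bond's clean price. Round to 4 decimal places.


Answer: Price = 102.1415

Derivation:
Coupon per period c = face * coupon_rate / m = 3.600000
Periods per year m = 2; per-period yield y/m = 0.034500
Number of cashflows N = 20
Cashflows (t years, CF_t, discount factor 1/(1+y/m)^(m*t), PV):
  t = 0.5000: CF_t = 3.600000, DF = 0.966651, PV = 3.479942
  t = 1.0000: CF_t = 3.600000, DF = 0.934413, PV = 3.363888
  t = 1.5000: CF_t = 3.600000, DF = 0.903251, PV = 3.251704
  t = 2.0000: CF_t = 3.600000, DF = 0.873128, PV = 3.143262
  t = 2.5000: CF_t = 3.600000, DF = 0.844010, PV = 3.038436
  t = 3.0000: CF_t = 3.600000, DF = 0.815863, PV = 2.937105
  t = 3.5000: CF_t = 3.600000, DF = 0.788654, PV = 2.839155
  t = 4.0000: CF_t = 3.600000, DF = 0.762353, PV = 2.744470
  t = 4.5000: CF_t = 3.600000, DF = 0.736929, PV = 2.652944
  t = 5.0000: CF_t = 3.600000, DF = 0.712353, PV = 2.564470
  t = 5.5000: CF_t = 3.600000, DF = 0.688596, PV = 2.478946
  t = 6.0000: CF_t = 3.600000, DF = 0.665632, PV = 2.396274
  t = 6.5000: CF_t = 3.600000, DF = 0.643433, PV = 2.316360
  t = 7.0000: CF_t = 3.600000, DF = 0.621975, PV = 2.239111
  t = 7.5000: CF_t = 3.600000, DF = 0.601233, PV = 2.164438
  t = 8.0000: CF_t = 3.600000, DF = 0.581182, PV = 2.092255
  t = 8.5000: CF_t = 3.600000, DF = 0.561800, PV = 2.022479
  t = 9.0000: CF_t = 3.600000, DF = 0.543064, PV = 1.955031
  t = 9.5000: CF_t = 3.600000, DF = 0.524953, PV = 1.889832
  t = 10.0000: CF_t = 103.600000, DF = 0.507446, PV = 52.571438
Price P = sum_t PV_t = 102.141538


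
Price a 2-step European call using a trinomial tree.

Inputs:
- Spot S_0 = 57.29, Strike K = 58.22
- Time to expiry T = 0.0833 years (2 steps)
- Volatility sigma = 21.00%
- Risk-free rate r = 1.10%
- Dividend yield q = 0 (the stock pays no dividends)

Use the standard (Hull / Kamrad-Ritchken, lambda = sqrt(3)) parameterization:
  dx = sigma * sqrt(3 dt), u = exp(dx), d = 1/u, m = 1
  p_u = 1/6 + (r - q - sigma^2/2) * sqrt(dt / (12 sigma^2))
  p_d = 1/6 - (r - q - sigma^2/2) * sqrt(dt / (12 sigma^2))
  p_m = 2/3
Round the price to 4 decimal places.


Answer: Price = V(0,0) = 0.9795

Derivation:
dt = T/N = 0.041650; dx = sigma*sqrt(3*dt) = 0.074231
u = exp(dx) = 1.077056; d = 1/u = 0.928457
p_u = 0.163567, p_m = 0.666667, p_d = 0.169767
Discount per step: exp(-r*dt) = 0.999542
Stock lattice S(k, j) with j the centered position index:
  k=0: S(0,+0) = 57.2900
  k=1: S(1,-1) = 53.1913; S(1,+0) = 57.2900; S(1,+1) = 61.7045
  k=2: S(2,-2) = 49.3858; S(2,-1) = 53.1913; S(2,+0) = 57.2900; S(2,+1) = 61.7045; S(2,+2) = 66.4592
Terminal payoffs V(N, j) = max(S_T - K, 0):
  V(2,-2) = 0.000000; V(2,-1) = 0.000000; V(2,+0) = 0.000000; V(2,+1) = 3.484536; V(2,+2) = 8.239239
Backward induction: V(k, j) = exp(-r*dt) * [p_u * V(k+1, j+1) + p_m * V(k+1, j) + p_d * V(k+1, j-1)]
  V(1,-1) = exp(-r*dt) * [p_u*0.000000 + p_m*0.000000 + p_d*0.000000] = 0.000000
  V(1,+0) = exp(-r*dt) * [p_u*3.484536 + p_m*0.000000 + p_d*0.000000] = 0.569693
  V(1,+1) = exp(-r*dt) * [p_u*8.239239 + p_m*3.484536 + p_d*0.000000] = 3.669008
  V(0,+0) = exp(-r*dt) * [p_u*3.669008 + p_m*0.569693 + p_d*0.000000] = 0.979474


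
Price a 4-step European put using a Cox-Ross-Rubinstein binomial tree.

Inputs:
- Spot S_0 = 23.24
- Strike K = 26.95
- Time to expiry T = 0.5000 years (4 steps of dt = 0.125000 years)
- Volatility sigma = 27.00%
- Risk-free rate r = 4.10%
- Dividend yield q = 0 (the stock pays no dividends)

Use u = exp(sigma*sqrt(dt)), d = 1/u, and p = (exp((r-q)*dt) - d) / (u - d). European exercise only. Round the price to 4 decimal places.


Answer: Price = V(0,0) = 3.9005

Derivation:
dt = T/N = 0.125000
u = exp(sigma*sqrt(dt)) = 1.100164; d = 1/u = 0.908955
p = (exp((r-q)*dt) - d) / (u - d) = 0.503025
Discount per step: exp(-r*dt) = 0.994888
Stock lattice S(k, i) with i counting down-moves:
  k=0: S(0,0) = 23.2400
  k=1: S(1,0) = 25.5678; S(1,1) = 21.1241
  k=2: S(2,0) = 28.1288; S(2,1) = 23.2400; S(2,2) = 19.2009
  k=3: S(3,0) = 30.9463; S(3,1) = 25.5678; S(3,2) = 21.1241; S(3,3) = 17.4527
  k=4: S(4,0) = 34.0460; S(4,1) = 28.1288; S(4,2) = 23.2400; S(4,3) = 19.2009; S(4,4) = 15.8638
Terminal payoffs V(N, i) = max(K - S_T, 0):
  V(4,0) = 0.000000; V(4,1) = 0.000000; V(4,2) = 3.710000; V(4,3) = 7.749120; V(4,4) = 11.086240
Backward induction: V(k, i) = exp(-r*dt) * [p * V(k+1, i) + (1-p) * V(k+1, i+1)].
  V(3,0) = exp(-r*dt) * [p*0.000000 + (1-p)*0.000000] = 0.000000
  V(3,1) = exp(-r*dt) * [p*0.000000 + (1-p)*3.710000] = 1.834351
  V(3,2) = exp(-r*dt) * [p*3.710000 + (1-p)*7.749120] = 5.688115
  V(3,3) = exp(-r*dt) * [p*7.749120 + (1-p)*11.086240] = 9.359494
  V(2,0) = exp(-r*dt) * [p*0.000000 + (1-p)*1.834351] = 0.906966
  V(2,1) = exp(-r*dt) * [p*1.834351 + (1-p)*5.688115] = 3.730407
  V(2,2) = exp(-r*dt) * [p*5.688115 + (1-p)*9.359494] = 7.474294
  V(1,0) = exp(-r*dt) * [p*0.906966 + (1-p)*3.730407] = 2.298336
  V(1,1) = exp(-r*dt) * [p*3.730407 + (1-p)*7.474294] = 5.562444
  V(0,0) = exp(-r*dt) * [p*2.298336 + (1-p)*5.562444] = 3.900474


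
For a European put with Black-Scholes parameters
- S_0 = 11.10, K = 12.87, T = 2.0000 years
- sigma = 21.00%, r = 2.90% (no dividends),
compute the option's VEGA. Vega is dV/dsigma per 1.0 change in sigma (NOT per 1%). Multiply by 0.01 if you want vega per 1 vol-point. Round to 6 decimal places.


Answer: Vega = 6.188302

Derivation:
d1 = -0.1543981573; d2 = -0.4513830054
phi(d1) = 0.3942153566; exp(-qT) = 1.0000000000; exp(-rT) = 0.9436499474
Vega = S * exp(-qT) * phi(d1) * sqrt(T) = 11.1000 * 1.0000000000 * 0.3942153566 * 1.4142135624 = 6.188302


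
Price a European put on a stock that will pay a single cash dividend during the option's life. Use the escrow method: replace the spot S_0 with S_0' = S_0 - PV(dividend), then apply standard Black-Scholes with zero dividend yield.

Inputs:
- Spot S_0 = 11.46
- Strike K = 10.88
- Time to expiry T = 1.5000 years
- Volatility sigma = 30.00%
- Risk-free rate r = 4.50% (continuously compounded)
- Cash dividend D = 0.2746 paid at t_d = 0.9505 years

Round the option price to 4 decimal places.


PV(D) = D * exp(-r * t_d) = 0.2746 * 0.95812934 = 0.26310232
S_0' = S_0 - PV(D) = 11.4600 - 0.26310232 = 11.19689768
d1 = (ln(S_0'/K) + (r + sigma^2/2)*T) / (sigma*sqrt(T)) = 0.44556356
d2 = d1 - sigma*sqrt(T) = 0.07814010
exp(-rT) = 0.93472772
N(-d1) = 0.32795627; N(-d2) = 0.46885830
P = K * exp(-rT) * N(-d2) - S_0' * N(-d1) = 10.8800 * 0.93472772 * 0.46885830 - 11.19689768 * 0.32795627 = 1.0961

Answer: Price = 1.0961


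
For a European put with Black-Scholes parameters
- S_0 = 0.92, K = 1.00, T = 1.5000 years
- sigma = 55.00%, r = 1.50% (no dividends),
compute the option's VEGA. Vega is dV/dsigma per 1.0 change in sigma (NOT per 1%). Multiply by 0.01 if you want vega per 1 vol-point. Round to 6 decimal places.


d1 = 0.2464237023; d2 = -0.4271859770
phi(d1) = 0.3870115065; exp(-qT) = 1.0000000000; exp(-rT) = 0.9777512372
Vega = S * exp(-qT) * phi(d1) * sqrt(T) = 0.9200 * 1.0000000000 * 0.3870115065 * 1.2247448714 = 0.436071

Answer: Vega = 0.436071


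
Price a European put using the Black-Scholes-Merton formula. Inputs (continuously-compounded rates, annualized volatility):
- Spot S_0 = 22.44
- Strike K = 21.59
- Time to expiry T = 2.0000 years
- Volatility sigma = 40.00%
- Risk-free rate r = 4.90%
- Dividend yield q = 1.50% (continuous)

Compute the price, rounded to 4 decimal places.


d1 = (ln(S/K) + (r - q + 0.5*sigma^2) * T) / (sigma * sqrt(T)) = 0.47131290
d2 = d1 - sigma * sqrt(T) = -0.09437253
exp(-rT) = 0.90664890; exp(-qT) = 0.97044553
P = K * exp(-rT) * N(-d2) - S_0 * exp(-qT) * N(-d1)
N(-d1) = 0.31870865; N(-d2) = 0.53759338
P = 21.5900 * 0.90664890 * 0.53759338 - 22.4400 * 0.97044553 * 0.31870865 = 3.5827

Answer: Price = 3.5827


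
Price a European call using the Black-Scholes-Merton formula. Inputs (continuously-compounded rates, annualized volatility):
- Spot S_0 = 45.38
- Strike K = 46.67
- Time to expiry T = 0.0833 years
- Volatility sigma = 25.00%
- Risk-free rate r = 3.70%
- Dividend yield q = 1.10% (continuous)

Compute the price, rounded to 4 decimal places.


d1 = (ln(S/K) + (r - q + 0.5*sigma^2) * T) / (sigma * sqrt(T)) = -0.32238051
d2 = d1 - sigma * sqrt(T) = -0.39453486
exp(-rT) = 0.99692264; exp(-qT) = 0.99908412
C = S_0 * exp(-qT) * N(d1) - K * exp(-rT) * N(d2)
N(d1) = 0.37358222; N(d2) = 0.34659310
C = 45.3800 * 0.99908412 * 0.37358222 - 46.6700 * 0.99692264 * 0.34659310 = 0.8119

Answer: Price = 0.8119


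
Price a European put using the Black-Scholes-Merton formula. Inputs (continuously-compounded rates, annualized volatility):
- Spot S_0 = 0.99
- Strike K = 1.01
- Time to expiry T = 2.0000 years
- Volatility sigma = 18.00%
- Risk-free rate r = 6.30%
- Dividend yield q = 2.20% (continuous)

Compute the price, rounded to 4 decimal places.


Answer: Price = 0.0673

Derivation:
d1 = (ln(S/K) + (r - q + 0.5*sigma^2) * T) / (sigma * sqrt(T)) = 0.37083560
d2 = d1 - sigma * sqrt(T) = 0.11627716
exp(-rT) = 0.88161485; exp(-qT) = 0.95695396
P = K * exp(-rT) * N(-d2) - S_0 * exp(-qT) * N(-d1)
N(-d1) = 0.35537999; N(-d2) = 0.45371644
P = 1.0100 * 0.88161485 * 0.45371644 - 0.9900 * 0.95695396 * 0.35537999 = 0.0673
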